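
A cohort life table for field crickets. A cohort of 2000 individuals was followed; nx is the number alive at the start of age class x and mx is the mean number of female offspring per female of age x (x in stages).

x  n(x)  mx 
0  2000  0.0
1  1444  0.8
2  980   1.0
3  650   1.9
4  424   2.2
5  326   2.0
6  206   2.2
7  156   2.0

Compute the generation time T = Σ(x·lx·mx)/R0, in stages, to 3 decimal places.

3.272

lx = nx/n0 = nx/2000: 1, 0.722, 0.49, 0.325, 0.212, 0.163, 0.103, 0.078
lx·mx: 0, 0.5776, 0.49, 0.6175, 0.4664, 0.326, 0.2266, 0.156 → R0 = 2.8601
x·lx·mx: 0, 0.5776, 0.98, 1.8525, 1.8656, 1.63, 1.3596, 1.092 → Σ = 9.3573
T = 9.3573 / 2.8601 = 3.271669… → 3.272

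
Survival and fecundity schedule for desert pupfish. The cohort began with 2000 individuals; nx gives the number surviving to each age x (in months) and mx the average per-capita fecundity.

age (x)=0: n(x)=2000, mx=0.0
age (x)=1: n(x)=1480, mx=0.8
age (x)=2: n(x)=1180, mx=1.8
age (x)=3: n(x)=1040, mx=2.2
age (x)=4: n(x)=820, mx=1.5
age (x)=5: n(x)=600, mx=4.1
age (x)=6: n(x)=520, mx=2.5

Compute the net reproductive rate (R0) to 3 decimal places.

5.293

lx = nx/n0 = nx/2000: 1, 0.74, 0.59, 0.52, 0.41, 0.3, 0.26
lx·mx by age: 0, 0.592, 1.062, 1.144, 0.615, 1.23, 0.65
R0 = Σ lx·mx = 5.293 → 5.293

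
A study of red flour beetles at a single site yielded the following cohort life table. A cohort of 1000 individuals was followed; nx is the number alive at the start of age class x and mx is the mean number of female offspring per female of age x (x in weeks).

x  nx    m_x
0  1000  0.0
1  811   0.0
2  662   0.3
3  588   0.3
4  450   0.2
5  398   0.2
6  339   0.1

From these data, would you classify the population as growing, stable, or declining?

lx = nx/n0 = nx/1000: 1, 0.811, 0.662, 0.588, 0.45, 0.398, 0.339
R0 = Σ lx·mx = 0 + 0 + 0.1986 + 0.1764 + 0.09 + 0.0796 + 0.0339 = 0.5785
R0 < 1, so the population is declining.

declining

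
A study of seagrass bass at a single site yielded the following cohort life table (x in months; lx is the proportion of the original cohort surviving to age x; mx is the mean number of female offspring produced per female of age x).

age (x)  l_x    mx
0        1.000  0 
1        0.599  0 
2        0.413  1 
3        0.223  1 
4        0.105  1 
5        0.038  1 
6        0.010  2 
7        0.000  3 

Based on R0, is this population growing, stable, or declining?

R0 = Σ lx·mx = 0 + 0 + 0.413 + 0.223 + 0.105 + 0.038 + 0.02 + 0 = 0.799
R0 < 1, so the population is declining.

declining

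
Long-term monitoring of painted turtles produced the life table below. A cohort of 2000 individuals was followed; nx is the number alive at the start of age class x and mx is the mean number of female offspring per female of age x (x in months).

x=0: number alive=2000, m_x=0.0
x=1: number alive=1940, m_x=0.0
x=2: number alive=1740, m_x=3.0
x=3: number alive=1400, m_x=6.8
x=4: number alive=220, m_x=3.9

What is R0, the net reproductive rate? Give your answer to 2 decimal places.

7.80

lx = nx/n0 = nx/2000: 1, 0.97, 0.87, 0.7, 0.11
lx·mx by age: 0, 0, 2.61, 4.76, 0.429
R0 = Σ lx·mx = 7.799 → 7.80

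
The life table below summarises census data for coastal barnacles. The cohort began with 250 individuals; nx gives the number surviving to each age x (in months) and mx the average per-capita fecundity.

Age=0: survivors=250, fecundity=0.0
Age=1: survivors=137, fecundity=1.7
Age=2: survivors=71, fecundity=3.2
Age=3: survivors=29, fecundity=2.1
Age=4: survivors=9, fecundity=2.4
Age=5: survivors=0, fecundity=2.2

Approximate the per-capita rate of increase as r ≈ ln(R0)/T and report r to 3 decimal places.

lx = nx/n0 = nx/250: 1, 0.548, 0.284, 0.116, 0.036, 0
R0 = Σ lx·mx = 0 + 0.9316 + 0.9088 + 0.2436 + 0.0864 + 0 = 2.1704
Σ x·lx·mx = 3.8256; T = 3.8256/2.1704 = 1.76262…
r ≈ ln(R0)/T = ln(2.1704)/1.76262… = 0.43964… → 0.440

0.440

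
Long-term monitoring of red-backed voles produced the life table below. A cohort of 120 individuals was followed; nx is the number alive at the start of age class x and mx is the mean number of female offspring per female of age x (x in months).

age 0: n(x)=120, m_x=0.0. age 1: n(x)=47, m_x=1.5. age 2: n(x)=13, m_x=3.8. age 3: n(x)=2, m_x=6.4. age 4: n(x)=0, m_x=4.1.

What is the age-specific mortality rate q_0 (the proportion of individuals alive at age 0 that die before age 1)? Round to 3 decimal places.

0.608

lx = nx/n0 = nx/120: 1, 0.39167…, 0.10833…, 0.01667…, 0
q_0 = (l_0 − l_1) / l_0 = (1 − 0.391667…) / 1
     = 0.608333… / 1 = 0.608333… → 0.608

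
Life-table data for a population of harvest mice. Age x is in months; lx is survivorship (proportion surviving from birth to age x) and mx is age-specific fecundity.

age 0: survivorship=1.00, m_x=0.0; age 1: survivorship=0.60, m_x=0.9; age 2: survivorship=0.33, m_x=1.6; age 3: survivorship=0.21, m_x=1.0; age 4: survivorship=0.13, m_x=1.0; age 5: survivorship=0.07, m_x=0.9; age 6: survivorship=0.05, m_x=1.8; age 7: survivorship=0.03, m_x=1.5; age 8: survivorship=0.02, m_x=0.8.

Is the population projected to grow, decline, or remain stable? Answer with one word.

R0 = Σ lx·mx = 0 + 0.54 + 0.528 + 0.21 + 0.13 + 0.063 + 0.09 + 0.045 + 0.016 = 1.622
R0 > 1, so the population is growing.

growing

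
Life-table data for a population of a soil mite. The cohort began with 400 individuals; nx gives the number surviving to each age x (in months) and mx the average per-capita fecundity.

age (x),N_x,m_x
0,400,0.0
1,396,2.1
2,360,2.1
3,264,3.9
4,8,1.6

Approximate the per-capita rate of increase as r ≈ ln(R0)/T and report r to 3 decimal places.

0.903

lx = nx/n0 = nx/400: 1, 0.99, 0.9, 0.66, 0.02
R0 = Σ lx·mx = 0 + 2.079 + 1.89 + 2.574 + 0.032 = 6.575
Σ x·lx·mx = 13.709; T = 13.709/6.575 = 2.08502…
r ≈ ln(R0)/T = ln(6.575)/2.08502… = 0.90324… → 0.903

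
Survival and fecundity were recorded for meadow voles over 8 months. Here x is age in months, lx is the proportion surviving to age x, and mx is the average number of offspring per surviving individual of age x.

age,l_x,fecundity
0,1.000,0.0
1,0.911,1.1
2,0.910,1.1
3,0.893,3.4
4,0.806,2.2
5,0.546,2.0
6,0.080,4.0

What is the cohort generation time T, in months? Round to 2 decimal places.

lx·mx: 0, 1.0021, 1.001, 3.0362, 1.7732, 1.092, 0.32 → R0 = 8.2245
x·lx·mx: 0, 1.0021, 2.002, 9.1086, 7.0928, 5.46, 1.92 → Σ = 26.5855
T = 26.5855 / 8.2245 = 3.232476… → 3.23

3.23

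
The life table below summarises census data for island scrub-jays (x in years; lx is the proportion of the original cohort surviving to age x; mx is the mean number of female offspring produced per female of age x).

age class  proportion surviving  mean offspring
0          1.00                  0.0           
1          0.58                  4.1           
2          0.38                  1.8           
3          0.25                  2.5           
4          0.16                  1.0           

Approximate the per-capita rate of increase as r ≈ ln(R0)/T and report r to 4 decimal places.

0.8278

R0 = Σ lx·mx = 0 + 2.378 + 0.684 + 0.625 + 0.16 = 3.847
Σ x·lx·mx = 6.261; T = 6.261/3.847 = 1.6275…
r ≈ ln(R0)/T = ln(3.847)/1.6275… = 0.827829… → 0.8278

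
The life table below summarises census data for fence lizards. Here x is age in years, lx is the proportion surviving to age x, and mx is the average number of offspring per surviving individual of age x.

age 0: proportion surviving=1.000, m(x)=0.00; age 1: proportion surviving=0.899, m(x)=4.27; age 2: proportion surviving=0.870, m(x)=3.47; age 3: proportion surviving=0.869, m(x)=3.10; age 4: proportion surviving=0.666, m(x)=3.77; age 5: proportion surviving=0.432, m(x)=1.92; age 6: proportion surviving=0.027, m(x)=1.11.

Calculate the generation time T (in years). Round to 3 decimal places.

lx·mx: 0, 3.83873, 3.0189, 2.6939, 2.51082, 0.82944, 0.02997 → R0 = 12.92176
x·lx·mx: 0, 3.83873, 6.0378, 8.0817, 10.04328, 4.1472, 0.17982 → Σ = 32.32853
T = 32.32853 / 12.92176 = 2.501867… → 2.502

2.502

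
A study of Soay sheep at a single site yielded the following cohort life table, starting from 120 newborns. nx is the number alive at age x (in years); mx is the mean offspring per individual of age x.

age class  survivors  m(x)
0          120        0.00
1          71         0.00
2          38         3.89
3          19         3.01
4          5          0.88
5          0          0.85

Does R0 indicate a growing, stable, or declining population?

lx = nx/n0 = nx/120: 1, 0.59167…, 0.31667…, 0.15833…, 0.04167…, 0
R0 = Σ lx·mx = 0 + 0 + 1.231833… + 0.476583… + 0.036667… + 0 = 1.745083…
R0 > 1, so the population is growing.

growing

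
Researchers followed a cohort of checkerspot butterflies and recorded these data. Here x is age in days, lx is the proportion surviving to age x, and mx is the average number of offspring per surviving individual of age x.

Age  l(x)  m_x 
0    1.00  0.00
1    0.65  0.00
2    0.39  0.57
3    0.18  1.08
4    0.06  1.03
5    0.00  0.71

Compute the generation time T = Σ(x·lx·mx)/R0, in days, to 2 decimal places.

lx·mx: 0, 0, 0.2223, 0.1944, 0.0618, 0 → R0 = 0.4785
x·lx·mx: 0, 0, 0.4446, 0.5832, 0.2472, 0 → Σ = 1.275
T = 1.275 / 0.4785 = 2.664577… → 2.66

2.66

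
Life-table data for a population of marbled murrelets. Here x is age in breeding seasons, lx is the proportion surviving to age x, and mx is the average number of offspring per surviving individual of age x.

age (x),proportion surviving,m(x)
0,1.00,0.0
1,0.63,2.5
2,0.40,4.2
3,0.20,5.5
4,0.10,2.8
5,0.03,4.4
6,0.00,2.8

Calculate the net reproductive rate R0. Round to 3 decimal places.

4.767

lx·mx by age: 0, 1.575, 1.68, 1.1, 0.28, 0.132, 0
R0 = Σ lx·mx = 4.767 → 4.767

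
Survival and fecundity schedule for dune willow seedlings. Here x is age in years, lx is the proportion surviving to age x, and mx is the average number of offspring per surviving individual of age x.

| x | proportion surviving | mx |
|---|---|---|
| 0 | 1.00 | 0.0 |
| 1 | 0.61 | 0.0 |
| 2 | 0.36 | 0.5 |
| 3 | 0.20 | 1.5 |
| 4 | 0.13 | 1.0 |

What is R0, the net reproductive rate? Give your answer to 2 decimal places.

lx·mx by age: 0, 0, 0.18, 0.3, 0.13
R0 = Σ lx·mx = 0.61 → 0.61

0.61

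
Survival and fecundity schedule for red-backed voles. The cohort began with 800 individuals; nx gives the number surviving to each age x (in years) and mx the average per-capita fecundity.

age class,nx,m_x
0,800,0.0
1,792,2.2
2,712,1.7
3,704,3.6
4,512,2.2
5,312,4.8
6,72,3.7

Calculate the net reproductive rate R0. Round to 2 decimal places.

lx = nx/n0 = nx/800: 1, 0.99, 0.89, 0.88, 0.64, 0.39, 0.09
lx·mx by age: 0, 2.178, 1.513, 3.168, 1.408, 1.872, 0.333
R0 = Σ lx·mx = 10.472 → 10.47

10.47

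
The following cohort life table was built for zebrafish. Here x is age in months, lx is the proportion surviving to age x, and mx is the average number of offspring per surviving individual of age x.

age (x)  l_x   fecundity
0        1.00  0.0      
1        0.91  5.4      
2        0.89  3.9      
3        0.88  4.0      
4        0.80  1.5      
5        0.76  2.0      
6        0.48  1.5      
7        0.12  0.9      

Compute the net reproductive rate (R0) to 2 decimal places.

lx·mx by age: 0, 4.914, 3.471, 3.52, 1.2, 1.52, 0.72, 0.108
R0 = Σ lx·mx = 15.453 → 15.45

15.45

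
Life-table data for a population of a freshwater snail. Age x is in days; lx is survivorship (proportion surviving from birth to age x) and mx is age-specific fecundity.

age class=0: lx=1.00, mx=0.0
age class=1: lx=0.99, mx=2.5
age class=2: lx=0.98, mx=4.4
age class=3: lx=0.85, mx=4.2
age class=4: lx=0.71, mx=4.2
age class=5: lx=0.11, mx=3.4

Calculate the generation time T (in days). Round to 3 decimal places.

2.597

lx·mx: 0, 2.475, 4.312, 3.57, 2.982, 0.374 → R0 = 13.713
x·lx·mx: 0, 2.475, 8.624, 10.71, 11.928, 1.87 → Σ = 35.607
T = 35.607 / 13.713 = 2.596587… → 2.597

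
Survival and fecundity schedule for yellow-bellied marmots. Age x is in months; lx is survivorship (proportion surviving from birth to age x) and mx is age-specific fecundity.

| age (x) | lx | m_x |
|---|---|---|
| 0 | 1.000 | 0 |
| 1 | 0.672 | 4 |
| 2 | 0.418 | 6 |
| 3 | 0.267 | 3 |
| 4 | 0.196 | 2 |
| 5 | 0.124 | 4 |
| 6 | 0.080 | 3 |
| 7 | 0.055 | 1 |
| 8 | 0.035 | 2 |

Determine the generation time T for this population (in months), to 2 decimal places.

lx·mx: 0, 2.688, 2.508, 0.801, 0.392, 0.496, 0.24, 0.055, 0.07 → R0 = 7.25
x·lx·mx: 0, 2.688, 5.016, 2.403, 1.568, 2.48, 1.44, 0.385, 0.56 → Σ = 16.54
T = 16.54 / 7.25 = 2.281379… → 2.28

2.28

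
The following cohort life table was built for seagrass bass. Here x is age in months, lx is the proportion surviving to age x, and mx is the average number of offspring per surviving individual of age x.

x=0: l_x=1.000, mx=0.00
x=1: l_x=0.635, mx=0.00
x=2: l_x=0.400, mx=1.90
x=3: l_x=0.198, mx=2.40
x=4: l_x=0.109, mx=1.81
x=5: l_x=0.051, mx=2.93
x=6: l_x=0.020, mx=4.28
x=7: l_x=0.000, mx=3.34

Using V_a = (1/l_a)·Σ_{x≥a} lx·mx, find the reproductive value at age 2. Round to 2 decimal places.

lx·mx for x ≥ 2: 0.76, 0.4752, 0.19729, 0.14943, 0.0856, 0 → sum = 1.66752
V_2 = 1.66752 / l_2 = 1.66752 / 0.4 = 4.1688 → 4.17

4.17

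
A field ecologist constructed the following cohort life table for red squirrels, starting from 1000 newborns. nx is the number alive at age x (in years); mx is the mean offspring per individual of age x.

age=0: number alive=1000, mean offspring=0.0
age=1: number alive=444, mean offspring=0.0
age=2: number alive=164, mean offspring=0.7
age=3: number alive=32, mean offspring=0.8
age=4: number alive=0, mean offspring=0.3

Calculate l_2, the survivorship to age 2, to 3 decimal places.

l_2 = n_2/n_0 = 164/1000 = 0.164 → 0.164

0.164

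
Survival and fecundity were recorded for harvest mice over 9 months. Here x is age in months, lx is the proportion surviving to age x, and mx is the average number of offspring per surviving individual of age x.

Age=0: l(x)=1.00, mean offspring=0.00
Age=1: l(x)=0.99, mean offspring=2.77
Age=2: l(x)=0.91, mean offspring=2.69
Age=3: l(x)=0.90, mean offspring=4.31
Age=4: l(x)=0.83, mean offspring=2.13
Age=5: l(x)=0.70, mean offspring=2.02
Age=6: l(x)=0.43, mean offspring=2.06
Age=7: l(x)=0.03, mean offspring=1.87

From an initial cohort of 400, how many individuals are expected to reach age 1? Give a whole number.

396

Expected survivors = N0 · l_1 = 400 × 0.99 = 396 → 396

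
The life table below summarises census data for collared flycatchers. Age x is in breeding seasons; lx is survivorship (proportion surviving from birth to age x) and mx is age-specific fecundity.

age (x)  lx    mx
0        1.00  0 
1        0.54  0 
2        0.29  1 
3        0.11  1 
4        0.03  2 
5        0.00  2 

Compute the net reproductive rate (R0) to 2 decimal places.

lx·mx by age: 0, 0, 0.29, 0.11, 0.06, 0
R0 = Σ lx·mx = 0.46 → 0.46

0.46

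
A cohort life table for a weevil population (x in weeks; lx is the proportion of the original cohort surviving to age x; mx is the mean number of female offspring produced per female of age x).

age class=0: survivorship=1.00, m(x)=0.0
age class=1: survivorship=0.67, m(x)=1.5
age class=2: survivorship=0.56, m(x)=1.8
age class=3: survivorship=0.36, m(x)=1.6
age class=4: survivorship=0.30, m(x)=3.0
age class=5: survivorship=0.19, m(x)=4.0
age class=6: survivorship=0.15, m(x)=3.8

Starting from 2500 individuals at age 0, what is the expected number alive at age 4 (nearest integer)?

Expected survivors = N0 · l_4 = 2500 × 0.30 = 750 → 750

750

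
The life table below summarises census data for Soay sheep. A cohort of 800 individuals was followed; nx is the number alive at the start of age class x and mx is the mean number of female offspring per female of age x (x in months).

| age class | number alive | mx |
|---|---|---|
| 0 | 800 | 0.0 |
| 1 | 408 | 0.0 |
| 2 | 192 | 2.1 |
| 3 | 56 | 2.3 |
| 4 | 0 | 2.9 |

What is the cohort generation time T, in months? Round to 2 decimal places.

2.24

lx = nx/n0 = nx/800: 1, 0.51, 0.24, 0.07, 0
lx·mx: 0, 0, 0.504, 0.161, 0 → R0 = 0.665
x·lx·mx: 0, 0, 1.008, 0.483, 0 → Σ = 1.491
T = 1.491 / 0.665 = 2.242105… → 2.24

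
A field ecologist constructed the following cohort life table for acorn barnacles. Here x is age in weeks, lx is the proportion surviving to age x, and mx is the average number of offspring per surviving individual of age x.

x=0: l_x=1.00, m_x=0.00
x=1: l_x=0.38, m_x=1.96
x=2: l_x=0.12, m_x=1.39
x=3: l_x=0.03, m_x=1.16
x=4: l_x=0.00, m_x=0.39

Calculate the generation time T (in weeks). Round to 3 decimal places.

1.250

lx·mx: 0, 0.7448, 0.1668, 0.0348, 0 → R0 = 0.9464
x·lx·mx: 0, 0.7448, 0.3336, 0.1044, 0 → Σ = 1.1828
T = 1.1828 / 0.9464 = 1.249789… → 1.250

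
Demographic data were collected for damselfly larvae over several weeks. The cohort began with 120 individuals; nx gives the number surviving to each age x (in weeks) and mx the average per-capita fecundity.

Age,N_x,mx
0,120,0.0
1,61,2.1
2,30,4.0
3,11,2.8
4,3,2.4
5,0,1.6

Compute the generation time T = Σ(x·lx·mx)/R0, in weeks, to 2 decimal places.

1.71

lx = nx/n0 = nx/120: 1, 0.50833…, 0.25, 0.09167…, 0.025, 0
lx·mx: 0, 1.0675…, 1, 0.256667…, 0.06, 0 → R0 = 2.384167…
x·lx·mx: 0, 1.0675…, 2, 0.77…, 0.24, 0 → Σ = 4.0775…
T = 4.0775… / 2.384167… = 1.710241… → 1.71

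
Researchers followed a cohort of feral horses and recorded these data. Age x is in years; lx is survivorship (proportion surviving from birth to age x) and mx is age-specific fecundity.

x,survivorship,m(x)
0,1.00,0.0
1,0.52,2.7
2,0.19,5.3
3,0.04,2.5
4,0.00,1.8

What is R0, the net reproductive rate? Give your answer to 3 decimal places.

lx·mx by age: 0, 1.404, 1.007, 0.1, 0
R0 = Σ lx·mx = 2.511 → 2.511

2.511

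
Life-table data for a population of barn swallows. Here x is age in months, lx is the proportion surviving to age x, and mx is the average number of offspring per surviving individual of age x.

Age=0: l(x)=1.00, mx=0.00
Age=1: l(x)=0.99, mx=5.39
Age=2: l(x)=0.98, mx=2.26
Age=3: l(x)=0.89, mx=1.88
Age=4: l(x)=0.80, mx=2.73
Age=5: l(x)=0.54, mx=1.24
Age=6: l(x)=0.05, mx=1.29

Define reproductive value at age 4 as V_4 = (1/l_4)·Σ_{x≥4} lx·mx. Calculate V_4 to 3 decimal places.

lx·mx for x ≥ 4: 2.184, 0.6696, 0.0645 → sum = 2.9181
V_4 = 2.9181 / l_4 = 2.9181 / 0.8 = 3.647625 → 3.648

3.648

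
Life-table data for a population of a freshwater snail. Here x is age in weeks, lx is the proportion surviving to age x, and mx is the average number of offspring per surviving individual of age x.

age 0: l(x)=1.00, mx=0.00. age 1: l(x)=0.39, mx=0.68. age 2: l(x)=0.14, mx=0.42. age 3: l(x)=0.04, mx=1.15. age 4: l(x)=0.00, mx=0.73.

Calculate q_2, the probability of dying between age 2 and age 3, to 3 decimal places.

q_2 = (l_2 − l_3) / l_2 = (0.14 − 0.04) / 0.14
     = 0.1 / 0.14 = 0.714286… → 0.714

0.714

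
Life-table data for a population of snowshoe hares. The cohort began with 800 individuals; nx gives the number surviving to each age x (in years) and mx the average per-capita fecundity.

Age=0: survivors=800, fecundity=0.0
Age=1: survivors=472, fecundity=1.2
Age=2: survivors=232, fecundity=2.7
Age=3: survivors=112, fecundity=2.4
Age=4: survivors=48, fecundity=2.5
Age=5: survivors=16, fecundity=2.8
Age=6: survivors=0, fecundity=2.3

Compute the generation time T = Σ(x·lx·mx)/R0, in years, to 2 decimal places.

2.05

lx = nx/n0 = nx/800: 1, 0.59, 0.29, 0.14, 0.06, 0.02, 0
lx·mx: 0, 0.708, 0.783, 0.336, 0.15, 0.056, 0 → R0 = 2.033
x·lx·mx: 0, 0.708, 1.566, 1.008, 0.6, 0.28, 0 → Σ = 4.162
T = 4.162 / 2.033 = 2.047221… → 2.05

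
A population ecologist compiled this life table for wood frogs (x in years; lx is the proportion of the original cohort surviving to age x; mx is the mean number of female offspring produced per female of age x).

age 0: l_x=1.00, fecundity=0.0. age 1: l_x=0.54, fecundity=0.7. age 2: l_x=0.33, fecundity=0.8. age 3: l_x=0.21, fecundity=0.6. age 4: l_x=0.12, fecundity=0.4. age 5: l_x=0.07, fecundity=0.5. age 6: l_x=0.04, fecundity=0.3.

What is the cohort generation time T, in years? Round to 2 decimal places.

2.00

lx·mx: 0, 0.378, 0.264, 0.126, 0.048, 0.035, 0.012 → R0 = 0.863
x·lx·mx: 0, 0.378, 0.528, 0.378, 0.192, 0.175, 0.072 → Σ = 1.723
T = 1.723 / 0.863 = 1.996524… → 2.00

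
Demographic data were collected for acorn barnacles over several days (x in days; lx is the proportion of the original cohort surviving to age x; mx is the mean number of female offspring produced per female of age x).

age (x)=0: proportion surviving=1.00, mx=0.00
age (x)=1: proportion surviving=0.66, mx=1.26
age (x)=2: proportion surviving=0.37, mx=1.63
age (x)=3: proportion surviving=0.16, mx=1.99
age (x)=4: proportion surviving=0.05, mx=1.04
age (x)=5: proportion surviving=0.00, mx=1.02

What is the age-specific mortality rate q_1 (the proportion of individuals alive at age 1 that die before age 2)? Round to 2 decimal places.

0.44

q_1 = (l_1 − l_2) / l_1 = (0.66 − 0.37) / 0.66
     = 0.29 / 0.66 = 0.439394… → 0.44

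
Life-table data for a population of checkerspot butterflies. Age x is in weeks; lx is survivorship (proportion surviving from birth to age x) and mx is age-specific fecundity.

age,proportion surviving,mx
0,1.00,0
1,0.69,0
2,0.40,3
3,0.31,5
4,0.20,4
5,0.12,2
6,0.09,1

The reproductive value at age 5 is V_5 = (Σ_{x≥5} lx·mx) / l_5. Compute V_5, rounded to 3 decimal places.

2.750

lx·mx for x ≥ 5: 0.24, 0.09 → sum = 0.33
V_5 = 0.33 / l_5 = 0.33 / 0.12 = 2.75 → 2.750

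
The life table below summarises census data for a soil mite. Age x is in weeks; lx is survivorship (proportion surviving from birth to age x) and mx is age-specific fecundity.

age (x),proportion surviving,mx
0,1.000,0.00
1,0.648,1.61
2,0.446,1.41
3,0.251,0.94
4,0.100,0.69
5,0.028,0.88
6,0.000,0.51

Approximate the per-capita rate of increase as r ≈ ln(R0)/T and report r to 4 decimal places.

0.4076

R0 = Σ lx·mx = 0 + 1.04328 + 0.62886 + 0.23594 + 0.069 + 0.02464 + 0 = 2.00172
Σ x·lx·mx = 3.40802; T = 3.40802/2.00172 = 1.70255…
r ≈ ln(R0)/T = ln(2.00172)/1.70255… = 0.407629… → 0.4076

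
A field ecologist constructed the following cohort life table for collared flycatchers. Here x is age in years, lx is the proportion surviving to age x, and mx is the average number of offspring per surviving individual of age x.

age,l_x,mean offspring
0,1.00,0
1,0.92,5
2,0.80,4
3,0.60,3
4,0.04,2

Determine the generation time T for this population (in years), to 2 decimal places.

1.73

lx·mx: 0, 4.6, 3.2, 1.8, 0.08 → R0 = 9.68
x·lx·mx: 0, 4.6, 6.4, 5.4, 0.32 → Σ = 16.72
T = 16.72 / 9.68 = 1.727273… → 1.73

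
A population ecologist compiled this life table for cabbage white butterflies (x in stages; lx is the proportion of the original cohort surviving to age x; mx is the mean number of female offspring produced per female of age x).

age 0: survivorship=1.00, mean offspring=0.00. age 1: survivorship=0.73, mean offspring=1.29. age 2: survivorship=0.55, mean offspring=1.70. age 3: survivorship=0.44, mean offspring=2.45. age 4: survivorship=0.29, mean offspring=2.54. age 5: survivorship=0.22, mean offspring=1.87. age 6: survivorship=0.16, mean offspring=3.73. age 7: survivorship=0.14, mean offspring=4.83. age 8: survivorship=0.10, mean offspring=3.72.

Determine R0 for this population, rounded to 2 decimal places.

lx·mx by age: 0, 0.9417, 0.935, 1.078, 0.7366, 0.4114, 0.5968, 0.6762, 0.372
R0 = Σ lx·mx = 5.7477 → 5.75

5.75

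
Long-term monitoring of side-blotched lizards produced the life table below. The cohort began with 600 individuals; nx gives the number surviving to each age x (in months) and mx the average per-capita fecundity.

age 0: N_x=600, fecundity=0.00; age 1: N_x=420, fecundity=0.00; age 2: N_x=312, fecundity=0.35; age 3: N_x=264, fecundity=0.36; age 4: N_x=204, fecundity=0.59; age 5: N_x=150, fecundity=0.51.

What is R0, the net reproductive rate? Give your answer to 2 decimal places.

0.67

lx = nx/n0 = nx/600: 1, 0.7, 0.52, 0.44, 0.34, 0.25
lx·mx by age: 0, 0, 0.182, 0.1584, 0.2006, 0.1275
R0 = Σ lx·mx = 0.6685 → 0.67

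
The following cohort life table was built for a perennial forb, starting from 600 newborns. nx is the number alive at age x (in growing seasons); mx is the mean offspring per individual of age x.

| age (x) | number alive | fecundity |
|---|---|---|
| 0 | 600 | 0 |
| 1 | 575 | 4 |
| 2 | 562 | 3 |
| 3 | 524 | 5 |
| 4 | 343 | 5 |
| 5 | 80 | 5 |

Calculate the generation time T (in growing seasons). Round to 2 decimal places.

lx = nx/n0 = nx/600: 1, 0.95833…, 0.93667…, 0.87333…, 0.57167…, 0.13333…
lx·mx: 0, 3.833333…, 2.81…, 4.366667…, 2.858333…, 0.666667… → R0 = 14.535…
x·lx·mx: 0, 3.833333…, 5.62…, 13.1…, 11.433333…, 3.333333… → Σ = 37.32…
T = 37.32… / 14.535… = 2.567595… → 2.57

2.57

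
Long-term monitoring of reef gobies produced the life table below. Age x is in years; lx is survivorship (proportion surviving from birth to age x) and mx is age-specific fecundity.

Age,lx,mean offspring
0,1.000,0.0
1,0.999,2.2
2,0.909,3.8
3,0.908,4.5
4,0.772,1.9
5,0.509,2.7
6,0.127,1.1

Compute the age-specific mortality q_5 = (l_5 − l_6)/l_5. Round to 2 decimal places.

q_5 = (l_5 − l_6) / l_5 = (0.509 − 0.127) / 0.509
     = 0.382 / 0.509 = 0.750491… → 0.75

0.75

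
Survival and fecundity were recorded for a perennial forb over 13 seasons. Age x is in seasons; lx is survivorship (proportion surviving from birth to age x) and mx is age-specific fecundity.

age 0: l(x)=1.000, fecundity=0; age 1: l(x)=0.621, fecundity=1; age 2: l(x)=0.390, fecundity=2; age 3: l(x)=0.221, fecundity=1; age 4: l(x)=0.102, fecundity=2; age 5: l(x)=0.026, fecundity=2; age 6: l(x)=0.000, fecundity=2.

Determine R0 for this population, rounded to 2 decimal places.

lx·mx by age: 0, 0.621, 0.78, 0.221, 0.204, 0.052, 0
R0 = Σ lx·mx = 1.878 → 1.88

1.88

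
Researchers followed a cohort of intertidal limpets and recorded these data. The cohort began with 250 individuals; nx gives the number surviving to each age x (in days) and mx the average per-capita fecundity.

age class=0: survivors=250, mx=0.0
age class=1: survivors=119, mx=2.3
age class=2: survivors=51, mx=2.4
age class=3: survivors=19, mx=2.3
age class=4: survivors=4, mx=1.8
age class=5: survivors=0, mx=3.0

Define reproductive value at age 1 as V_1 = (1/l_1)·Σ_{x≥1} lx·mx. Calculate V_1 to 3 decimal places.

lx = nx/n0 = nx/250: 1, 0.476, 0.204, 0.076, 0.016, 0
lx·mx for x ≥ 1: 1.0948, 0.4896, 0.1748, 0.0288, 0 → sum = 1.788
V_1 = 1.788 / l_1 = 1.788 / 0.476 = 3.756303… → 3.756

3.756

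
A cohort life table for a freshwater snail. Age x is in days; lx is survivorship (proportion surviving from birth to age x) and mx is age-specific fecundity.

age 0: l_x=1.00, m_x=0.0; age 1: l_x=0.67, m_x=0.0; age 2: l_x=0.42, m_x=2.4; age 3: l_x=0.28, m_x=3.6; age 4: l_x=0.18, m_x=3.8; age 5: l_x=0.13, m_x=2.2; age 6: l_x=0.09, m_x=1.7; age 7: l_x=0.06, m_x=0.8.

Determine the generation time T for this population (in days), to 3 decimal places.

lx·mx: 0, 0, 1.008, 1.008, 0.684, 0.286, 0.153, 0.048 → R0 = 3.187
x·lx·mx: 0, 0, 2.016, 3.024, 2.736, 1.43, 0.918, 0.336 → Σ = 10.46
T = 10.46 / 3.187 = 3.282083… → 3.282

3.282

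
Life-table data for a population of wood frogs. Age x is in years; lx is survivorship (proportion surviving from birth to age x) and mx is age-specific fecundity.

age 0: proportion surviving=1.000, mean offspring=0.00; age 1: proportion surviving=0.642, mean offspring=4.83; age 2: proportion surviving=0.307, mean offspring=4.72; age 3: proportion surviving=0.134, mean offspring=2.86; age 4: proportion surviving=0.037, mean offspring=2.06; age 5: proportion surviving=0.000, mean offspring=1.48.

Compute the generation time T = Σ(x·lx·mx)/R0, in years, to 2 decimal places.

lx·mx: 0, 3.10086, 1.44904, 0.38324, 0.07622, 0 → R0 = 5.00936
x·lx·mx: 0, 3.10086, 2.89808, 1.14972, 0.30488, 0 → Σ = 7.45354
T = 7.45354 / 5.00936 = 1.487923… → 1.49

1.49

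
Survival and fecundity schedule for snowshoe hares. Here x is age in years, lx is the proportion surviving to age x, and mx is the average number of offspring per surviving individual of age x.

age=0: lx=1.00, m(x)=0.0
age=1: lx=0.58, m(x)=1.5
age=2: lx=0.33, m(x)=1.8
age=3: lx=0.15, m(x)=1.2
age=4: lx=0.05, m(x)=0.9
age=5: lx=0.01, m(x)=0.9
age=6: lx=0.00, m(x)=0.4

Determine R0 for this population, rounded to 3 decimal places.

1.698

lx·mx by age: 0, 0.87, 0.594, 0.18, 0.045, 0.009, 0
R0 = Σ lx·mx = 1.698 → 1.698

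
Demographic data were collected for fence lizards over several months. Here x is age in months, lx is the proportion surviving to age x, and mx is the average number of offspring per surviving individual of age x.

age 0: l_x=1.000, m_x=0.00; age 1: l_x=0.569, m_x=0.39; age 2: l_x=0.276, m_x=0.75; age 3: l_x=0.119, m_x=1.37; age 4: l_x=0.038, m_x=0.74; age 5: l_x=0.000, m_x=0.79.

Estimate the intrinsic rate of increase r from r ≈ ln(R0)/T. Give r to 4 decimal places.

-0.2395

R0 = Σ lx·mx = 0 + 0.22191 + 0.207 + 0.16303 + 0.02812 + 0 = 0.62006
Σ x·lx·mx = 1.23748; T = 1.23748/0.62006 = 1.99574…
r ≈ ln(R0)/T = ln(0.62006)/1.99574… = -0.239479… → -0.2395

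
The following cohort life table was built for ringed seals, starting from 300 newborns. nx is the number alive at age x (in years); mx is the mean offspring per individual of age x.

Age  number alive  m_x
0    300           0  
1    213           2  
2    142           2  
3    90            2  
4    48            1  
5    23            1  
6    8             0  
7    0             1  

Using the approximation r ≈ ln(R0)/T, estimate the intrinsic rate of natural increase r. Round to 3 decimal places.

lx = nx/n0 = nx/300: 1, 0.71, 0.47333…, 0.3, 0.16, 0.07667…, 0.02667…, 0
R0 = Σ lx·mx = 0 + 1.42 + 0.94667… + 0.6 + 0.16 + 0.07667… + 0 + 0 = 3.203333…
Σ x·lx·mx = 6.136667…; T = 6.136667…/3.203333… = 1.91571…
r ≈ ln(R0)/T = ln(3.203333…)/1.91571… = 0.60771… → 0.608

0.608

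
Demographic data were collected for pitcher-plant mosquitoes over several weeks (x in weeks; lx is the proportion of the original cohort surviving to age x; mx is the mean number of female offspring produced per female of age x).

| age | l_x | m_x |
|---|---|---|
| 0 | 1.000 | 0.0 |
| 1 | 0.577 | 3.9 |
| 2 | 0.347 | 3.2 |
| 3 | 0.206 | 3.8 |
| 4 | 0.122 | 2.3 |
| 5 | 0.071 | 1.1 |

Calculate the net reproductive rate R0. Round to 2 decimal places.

lx·mx by age: 0, 2.2503, 1.1104, 0.7828, 0.2806, 0.0781
R0 = Σ lx·mx = 4.5022 → 4.50

4.50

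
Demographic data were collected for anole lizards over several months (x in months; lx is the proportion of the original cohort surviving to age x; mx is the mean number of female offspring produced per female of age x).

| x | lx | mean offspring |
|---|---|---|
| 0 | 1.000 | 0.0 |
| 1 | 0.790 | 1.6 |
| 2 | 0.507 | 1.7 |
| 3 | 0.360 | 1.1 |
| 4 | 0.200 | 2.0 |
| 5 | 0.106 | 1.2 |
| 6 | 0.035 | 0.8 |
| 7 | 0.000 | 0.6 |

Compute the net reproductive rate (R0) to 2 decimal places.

3.08

lx·mx by age: 0, 1.264, 0.8619, 0.396, 0.4, 0.1272, 0.028, 0
R0 = Σ lx·mx = 3.0771 → 3.08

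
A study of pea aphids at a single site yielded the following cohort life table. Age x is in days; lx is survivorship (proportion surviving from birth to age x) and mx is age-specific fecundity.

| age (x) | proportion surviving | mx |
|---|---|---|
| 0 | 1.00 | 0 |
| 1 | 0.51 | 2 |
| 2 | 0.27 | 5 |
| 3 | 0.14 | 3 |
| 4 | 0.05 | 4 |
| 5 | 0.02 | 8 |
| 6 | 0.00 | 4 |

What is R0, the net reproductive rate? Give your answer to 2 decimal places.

3.15

lx·mx by age: 0, 1.02, 1.35, 0.42, 0.2, 0.16, 0
R0 = Σ lx·mx = 3.15 → 3.15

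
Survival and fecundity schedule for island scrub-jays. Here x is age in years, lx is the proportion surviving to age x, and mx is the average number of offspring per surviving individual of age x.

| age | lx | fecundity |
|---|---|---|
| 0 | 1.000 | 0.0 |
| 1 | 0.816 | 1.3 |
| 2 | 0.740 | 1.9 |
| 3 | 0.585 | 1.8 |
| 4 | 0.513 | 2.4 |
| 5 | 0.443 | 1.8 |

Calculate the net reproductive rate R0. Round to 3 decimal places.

5.548

lx·mx by age: 0, 1.0608, 1.406, 1.053, 1.2312, 0.7974
R0 = Σ lx·mx = 5.5484 → 5.548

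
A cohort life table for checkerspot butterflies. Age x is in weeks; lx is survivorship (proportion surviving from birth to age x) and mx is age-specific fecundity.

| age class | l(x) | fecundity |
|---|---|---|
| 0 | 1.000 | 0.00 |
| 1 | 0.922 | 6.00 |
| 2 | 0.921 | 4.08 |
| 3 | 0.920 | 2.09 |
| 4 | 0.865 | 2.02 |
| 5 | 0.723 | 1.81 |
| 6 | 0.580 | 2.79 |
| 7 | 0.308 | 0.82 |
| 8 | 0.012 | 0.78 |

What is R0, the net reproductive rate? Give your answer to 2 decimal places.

16.15

lx·mx by age: 0, 5.532, 3.75768, 1.9228, 1.7473, 1.30863, 1.6182, 0.25256, 0.00936
R0 = Σ lx·mx = 16.14853 → 16.15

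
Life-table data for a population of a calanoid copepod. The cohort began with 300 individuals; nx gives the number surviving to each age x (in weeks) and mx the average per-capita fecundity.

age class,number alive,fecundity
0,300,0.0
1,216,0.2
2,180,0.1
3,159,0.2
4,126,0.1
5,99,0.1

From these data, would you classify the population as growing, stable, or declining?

lx = nx/n0 = nx/300: 1, 0.72, 0.6, 0.53, 0.42, 0.33
R0 = Σ lx·mx = 0 + 0.144 + 0.06 + 0.106 + 0.042 + 0.033 = 0.385
R0 < 1, so the population is declining.

declining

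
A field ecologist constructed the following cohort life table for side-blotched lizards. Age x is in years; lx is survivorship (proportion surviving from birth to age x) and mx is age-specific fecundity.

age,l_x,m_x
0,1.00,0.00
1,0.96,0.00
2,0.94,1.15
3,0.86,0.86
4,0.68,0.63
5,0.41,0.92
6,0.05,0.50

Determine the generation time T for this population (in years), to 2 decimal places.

lx·mx: 0, 0, 1.081, 0.7396, 0.4284, 0.3772, 0.025 → R0 = 2.6512
x·lx·mx: 0, 0, 2.162, 2.2188, 1.7136, 1.886, 0.15 → Σ = 8.1304
T = 8.1304 / 2.6512 = 3.066687… → 3.07

3.07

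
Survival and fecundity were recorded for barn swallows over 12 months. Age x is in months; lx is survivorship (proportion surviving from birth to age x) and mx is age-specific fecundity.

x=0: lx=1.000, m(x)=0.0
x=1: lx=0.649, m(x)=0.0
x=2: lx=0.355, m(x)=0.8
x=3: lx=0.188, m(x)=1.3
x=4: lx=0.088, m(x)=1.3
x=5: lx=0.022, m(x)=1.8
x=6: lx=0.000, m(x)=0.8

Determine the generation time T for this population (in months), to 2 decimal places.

lx·mx: 0, 0, 0.284, 0.2444, 0.1144, 0.0396, 0 → R0 = 0.6824
x·lx·mx: 0, 0, 0.568, 0.7332, 0.4576, 0.198, 0 → Σ = 1.9568
T = 1.9568 / 0.6824 = 2.867526… → 2.87

2.87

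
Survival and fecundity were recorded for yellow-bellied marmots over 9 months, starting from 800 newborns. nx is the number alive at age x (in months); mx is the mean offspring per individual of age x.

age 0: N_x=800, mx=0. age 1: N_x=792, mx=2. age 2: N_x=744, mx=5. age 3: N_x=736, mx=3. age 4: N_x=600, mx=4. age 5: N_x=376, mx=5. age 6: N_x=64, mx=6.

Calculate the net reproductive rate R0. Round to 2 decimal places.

15.22

lx = nx/n0 = nx/800: 1, 0.99, 0.93, 0.92, 0.75, 0.47, 0.08
lx·mx by age: 0, 1.98, 4.65, 2.76, 3, 2.35, 0.48
R0 = Σ lx·mx = 15.22 → 15.22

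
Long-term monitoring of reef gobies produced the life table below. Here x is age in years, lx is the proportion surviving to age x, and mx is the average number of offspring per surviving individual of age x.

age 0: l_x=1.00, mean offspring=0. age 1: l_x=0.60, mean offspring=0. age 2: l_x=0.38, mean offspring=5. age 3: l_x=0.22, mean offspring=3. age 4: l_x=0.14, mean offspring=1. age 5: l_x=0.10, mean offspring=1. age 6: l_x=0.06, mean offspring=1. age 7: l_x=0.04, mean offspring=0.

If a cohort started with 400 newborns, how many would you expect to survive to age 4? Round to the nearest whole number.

56

Expected survivors = N0 · l_4 = 400 × 0.14 = 56 → 56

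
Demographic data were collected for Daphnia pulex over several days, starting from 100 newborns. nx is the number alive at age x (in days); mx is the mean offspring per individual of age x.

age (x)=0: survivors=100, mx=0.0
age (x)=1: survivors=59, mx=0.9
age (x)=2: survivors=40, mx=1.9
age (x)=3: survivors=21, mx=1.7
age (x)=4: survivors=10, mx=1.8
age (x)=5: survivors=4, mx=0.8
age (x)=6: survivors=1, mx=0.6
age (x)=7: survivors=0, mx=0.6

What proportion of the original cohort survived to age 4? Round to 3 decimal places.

l_4 = n_4/n_0 = 10/100 = 0.1 → 0.100

0.100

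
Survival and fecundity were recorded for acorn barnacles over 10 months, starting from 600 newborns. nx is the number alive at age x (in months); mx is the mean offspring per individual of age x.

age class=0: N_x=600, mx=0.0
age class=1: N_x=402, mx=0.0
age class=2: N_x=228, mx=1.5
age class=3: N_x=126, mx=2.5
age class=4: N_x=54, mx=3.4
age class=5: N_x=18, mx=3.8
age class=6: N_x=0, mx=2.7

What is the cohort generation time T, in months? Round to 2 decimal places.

lx = nx/n0 = nx/600: 1, 0.67, 0.38, 0.21, 0.09, 0.03, 0
lx·mx: 0, 0, 0.57, 0.525, 0.306, 0.114, 0 → R0 = 1.515
x·lx·mx: 0, 0, 1.14, 1.575, 1.224, 0.57, 0 → Σ = 4.509
T = 4.509 / 1.515 = 2.976238… → 2.98

2.98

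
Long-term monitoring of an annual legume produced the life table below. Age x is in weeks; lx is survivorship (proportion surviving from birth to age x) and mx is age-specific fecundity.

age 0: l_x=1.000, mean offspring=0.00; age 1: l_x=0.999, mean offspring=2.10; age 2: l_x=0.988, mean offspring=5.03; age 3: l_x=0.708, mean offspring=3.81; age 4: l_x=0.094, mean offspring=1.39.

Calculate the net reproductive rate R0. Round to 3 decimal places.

lx·mx by age: 0, 2.0979, 4.96964, 2.69748, 0.13066
R0 = Σ lx·mx = 9.89568 → 9.896

9.896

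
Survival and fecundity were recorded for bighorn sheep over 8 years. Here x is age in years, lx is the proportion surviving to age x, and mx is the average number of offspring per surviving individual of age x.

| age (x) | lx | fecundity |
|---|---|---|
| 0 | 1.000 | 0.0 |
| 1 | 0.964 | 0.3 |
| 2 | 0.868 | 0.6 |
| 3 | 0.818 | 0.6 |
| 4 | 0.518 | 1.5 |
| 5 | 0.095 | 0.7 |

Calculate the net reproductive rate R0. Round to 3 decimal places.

2.144

lx·mx by age: 0, 0.2892, 0.5208, 0.4908, 0.777, 0.0665
R0 = Σ lx·mx = 2.1443 → 2.144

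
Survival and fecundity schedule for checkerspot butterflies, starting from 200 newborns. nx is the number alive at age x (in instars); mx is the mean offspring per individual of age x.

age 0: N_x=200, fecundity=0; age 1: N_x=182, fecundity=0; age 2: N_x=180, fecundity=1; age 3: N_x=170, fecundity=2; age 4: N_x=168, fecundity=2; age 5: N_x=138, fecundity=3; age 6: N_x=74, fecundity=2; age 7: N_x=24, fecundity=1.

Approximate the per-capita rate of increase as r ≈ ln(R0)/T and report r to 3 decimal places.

lx = nx/n0 = nx/200: 1, 0.91, 0.9, 0.85, 0.84, 0.69, 0.37, 0.12
R0 = Σ lx·mx = 0 + 0 + 0.9 + 1.7 + 1.68 + 2.07 + 0.74 + 0.12 = 7.21
Σ x·lx·mx = 29.25; T = 29.25/7.21 = 4.05687…
r ≈ ln(R0)/T = ln(7.21)/4.05687… = 0.48694… → 0.487

0.487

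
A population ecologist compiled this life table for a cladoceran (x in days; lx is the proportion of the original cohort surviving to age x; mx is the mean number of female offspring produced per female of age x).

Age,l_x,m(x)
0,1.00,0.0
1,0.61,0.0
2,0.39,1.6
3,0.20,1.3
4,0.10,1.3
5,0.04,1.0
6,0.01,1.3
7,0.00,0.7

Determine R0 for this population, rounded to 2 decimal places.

1.07

lx·mx by age: 0, 0, 0.624, 0.26, 0.13, 0.04, 0.013, 0
R0 = Σ lx·mx = 1.067 → 1.07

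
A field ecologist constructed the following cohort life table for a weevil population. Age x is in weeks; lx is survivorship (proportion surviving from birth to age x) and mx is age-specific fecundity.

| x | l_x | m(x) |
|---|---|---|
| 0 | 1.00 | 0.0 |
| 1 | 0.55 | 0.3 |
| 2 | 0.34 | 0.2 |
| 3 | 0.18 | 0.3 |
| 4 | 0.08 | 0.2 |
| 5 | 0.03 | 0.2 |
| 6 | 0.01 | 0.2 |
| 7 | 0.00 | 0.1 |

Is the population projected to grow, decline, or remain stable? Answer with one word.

declining

R0 = Σ lx·mx = 0 + 0.165 + 0.068 + 0.054 + 0.016 + 0.006 + 0.002 + 0 = 0.311
R0 < 1, so the population is declining.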